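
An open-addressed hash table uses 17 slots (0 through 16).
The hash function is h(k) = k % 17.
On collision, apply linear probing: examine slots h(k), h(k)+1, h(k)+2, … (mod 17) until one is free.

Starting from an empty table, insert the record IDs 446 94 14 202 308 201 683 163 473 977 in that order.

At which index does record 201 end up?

16

Insert 446: h=4, slot 4 empty -> index 4.
Insert 94: h=9, slot 9 empty -> index 9.
Insert 14: h=14, slot 14 empty -> index 14.
Insert 202: h=15, slot 15 empty -> index 15.
Insert 308: h=2, slot 2 empty -> index 2.
Insert 201: h=14, slots 14,15 occupied -> index 16.
Insert 683: h=3, slot 3 empty -> index 3.
Insert 163: h=10, slot 10 empty -> index 10.
Insert 473: h=14, slots 14,15,16 occupied -> index 0.
Insert 977: h=8, slot 8 empty -> index 8.
Table: [473, ., 308, 683, 446, ., ., ., 977, 94, 163, ., ., ., 14, 202, 201]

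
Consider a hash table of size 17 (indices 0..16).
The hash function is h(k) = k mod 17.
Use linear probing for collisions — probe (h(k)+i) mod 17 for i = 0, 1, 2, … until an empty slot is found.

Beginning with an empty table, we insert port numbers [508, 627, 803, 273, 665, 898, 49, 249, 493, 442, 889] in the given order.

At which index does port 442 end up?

5

508 hashes to 15; slot 15 is free → place at 15.
627 hashes to 15; 15 taken → place at 16.
803 hashes to 4; slot 4 is free → place at 4.
273 hashes to 1; slot 1 is free → place at 1.
665 hashes to 2; slot 2 is free → place at 2.
898 hashes to 14; slot 14 is free → place at 14.
49 hashes to 15; 15,16 taken → place at 0.
249 hashes to 11; slot 11 is free → place at 11.
493 hashes to 0; 0,1,2 taken → place at 3.
442 hashes to 0; 0,1,2,3,4 taken → place at 5.
889 hashes to 5; 5 taken → place at 6.
Table: [49, 273, 665, 493, 803, 442, 889, -, -, -, -, 249, -, -, 898, 508, 627]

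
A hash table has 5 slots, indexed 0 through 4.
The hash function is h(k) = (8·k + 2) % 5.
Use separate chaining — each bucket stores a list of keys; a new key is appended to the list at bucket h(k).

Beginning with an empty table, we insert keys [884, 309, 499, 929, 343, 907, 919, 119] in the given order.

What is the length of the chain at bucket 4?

6

Insert 884: h=4, bucket 4 empty -> new chain.
Insert 309: h=4, bucket 4 nonempty -> append to chain.
Insert 499: h=4, bucket 4 nonempty -> append to chain.
Insert 929: h=4, bucket 4 nonempty -> append to chain.
Insert 343: h=1, bucket 1 empty -> new chain.
Insert 907: h=3, bucket 3 empty -> new chain.
Insert 919: h=4, bucket 4 nonempty -> append to chain.
Insert 119: h=4, bucket 4 nonempty -> append to chain.
Final buckets:
0: -
1: 343
2: -
3: 907
4: 884 -> 309 -> 499 -> 929 -> 919 -> 119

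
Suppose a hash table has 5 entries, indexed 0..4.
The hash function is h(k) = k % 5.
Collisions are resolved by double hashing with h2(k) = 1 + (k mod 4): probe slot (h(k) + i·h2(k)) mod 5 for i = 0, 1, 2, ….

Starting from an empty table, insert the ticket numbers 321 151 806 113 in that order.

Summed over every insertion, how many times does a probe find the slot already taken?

2

321 hashes to 1; slot 1 is free => place at 1.
151 hashes to 1, h2=4; 1 taken => place at 0.
806 hashes to 1, h2=3; 1 taken => place at 4.
113 hashes to 3; slot 3 is free => place at 3.
Table: [151, 321, ., 113, 806]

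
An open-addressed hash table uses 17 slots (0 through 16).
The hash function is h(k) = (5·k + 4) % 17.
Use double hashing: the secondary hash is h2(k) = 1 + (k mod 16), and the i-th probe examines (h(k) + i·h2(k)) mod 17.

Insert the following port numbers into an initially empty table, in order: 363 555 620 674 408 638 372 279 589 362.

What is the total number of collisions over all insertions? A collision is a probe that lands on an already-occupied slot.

363 hashes to 0; slot 0 is free => place at 0.
555 hashes to 8; slot 8 is free => place at 8.
620 hashes to 10; slot 10 is free => place at 10.
674 hashes to 8, h2=3; 8 taken => place at 11.
408 hashes to 4; slot 4 is free => place at 4.
638 hashes to 15; slot 15 is free => place at 15.
372 hashes to 11, h2=5; 11 taken => place at 16.
279 hashes to 5; slot 5 is free => place at 5.
589 hashes to 8, h2=14; 8,5 taken => place at 2.
362 hashes to 12; slot 12 is free => place at 12.
Table: [363, ., 589, ., 408, 279, ., ., 555, ., 620, 674, 362, ., ., 638, 372]

4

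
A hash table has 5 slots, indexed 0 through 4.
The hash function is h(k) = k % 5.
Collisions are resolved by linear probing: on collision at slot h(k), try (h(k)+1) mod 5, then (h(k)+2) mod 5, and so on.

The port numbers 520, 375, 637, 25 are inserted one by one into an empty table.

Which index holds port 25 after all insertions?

520: h=0 -> slot 0
375: h=0, probe 0,1 -> slot 1
637: h=2 -> slot 2
25: h=0, probe 0,1,2,3 -> slot 3
Table: [520, 375, 637, 25, .]

3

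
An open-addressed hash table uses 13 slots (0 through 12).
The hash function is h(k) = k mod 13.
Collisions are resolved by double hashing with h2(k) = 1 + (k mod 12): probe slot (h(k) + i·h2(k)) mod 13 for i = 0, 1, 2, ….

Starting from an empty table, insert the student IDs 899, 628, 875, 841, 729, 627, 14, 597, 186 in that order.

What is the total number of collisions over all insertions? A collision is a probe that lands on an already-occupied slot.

6

899 hashes to 2; slot 2 is free → place at 2.
628 hashes to 4; slot 4 is free → place at 4.
875 hashes to 4, h2=12; 4 taken → place at 3.
841 hashes to 9; slot 9 is free → place at 9.
729 hashes to 1; slot 1 is free → place at 1.
627 hashes to 3, h2=4; 3 taken → place at 7.
14 hashes to 1, h2=3; 1,4,7 taken → place at 10.
597 hashes to 12; slot 12 is free → place at 12.
186 hashes to 4, h2=7; 4 taken → place at 11.
Table: [—, 729, 899, 875, 628, —, —, 627, —, 841, 14, 186, 597]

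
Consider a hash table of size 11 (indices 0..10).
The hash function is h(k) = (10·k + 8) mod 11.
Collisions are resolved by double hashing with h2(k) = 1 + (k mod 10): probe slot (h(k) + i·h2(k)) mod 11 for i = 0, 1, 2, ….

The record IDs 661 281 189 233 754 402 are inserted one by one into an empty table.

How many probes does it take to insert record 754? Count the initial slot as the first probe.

661 hashes to 7; slot 7 is free => place at 7.
281 hashes to 2; slot 2 is free => place at 2.
189 hashes to 6; slot 6 is free => place at 6.
233 hashes to 6, h2=4; 6 taken => place at 10.
754 hashes to 2, h2=5; 2,7 taken => place at 1.
402 hashes to 2, h2=3; 2 taken => place at 5.
Table: [_, 754, 281, _, _, 402, 189, 661, _, _, 233]

3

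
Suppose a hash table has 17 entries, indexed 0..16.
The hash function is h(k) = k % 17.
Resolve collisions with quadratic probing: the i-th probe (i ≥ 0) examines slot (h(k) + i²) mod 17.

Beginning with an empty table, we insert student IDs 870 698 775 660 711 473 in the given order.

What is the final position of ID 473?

6

870 hashes to 3; slot 3 is free → place at 3.
698 hashes to 1; slot 1 is free → place at 1.
775 hashes to 10; slot 10 is free → place at 10.
660 hashes to 14; slot 14 is free → place at 14.
711 hashes to 14; 14 taken → place at 15.
473 hashes to 14; 14,15,1 taken → place at 6.
Table: [∅, 698, ∅, 870, ∅, ∅, 473, ∅, ∅, ∅, 775, ∅, ∅, ∅, 660, 711, ∅]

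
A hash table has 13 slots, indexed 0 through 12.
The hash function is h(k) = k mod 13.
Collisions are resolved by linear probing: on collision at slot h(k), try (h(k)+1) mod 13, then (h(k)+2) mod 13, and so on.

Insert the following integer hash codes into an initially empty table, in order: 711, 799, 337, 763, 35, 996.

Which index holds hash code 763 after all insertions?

711 hashes to 9; slot 9 is free => place at 9.
799 hashes to 6; slot 6 is free => place at 6.
337 hashes to 12; slot 12 is free => place at 12.
763 hashes to 9; 9 taken => place at 10.
35 hashes to 9; 9,10 taken => place at 11.
996 hashes to 8; slot 8 is free => place at 8.
Table: [_, _, _, _, _, _, 799, _, 996, 711, 763, 35, 337]

10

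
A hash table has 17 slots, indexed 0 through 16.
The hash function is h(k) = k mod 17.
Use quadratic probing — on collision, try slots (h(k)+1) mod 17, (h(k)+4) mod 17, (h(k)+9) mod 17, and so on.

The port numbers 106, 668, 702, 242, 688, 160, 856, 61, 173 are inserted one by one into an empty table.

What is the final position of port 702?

6

Insert 106: h=4, slot 4 empty -> index 4.
Insert 668: h=5, slot 5 empty -> index 5.
Insert 702: h=5, slot 5 occupied -> index 6.
Insert 242: h=4, slots 4,5 occupied -> index 8.
Insert 688: h=8, slot 8 occupied -> index 9.
Insert 160: h=7, slot 7 empty -> index 7.
Insert 856: h=6, slots 6,7 occupied -> index 10.
Insert 61: h=10, slot 10 occupied -> index 11.
Insert 173: h=3, slot 3 empty -> index 3.
Table: [∅, ∅, ∅, 173, 106, 668, 702, 160, 242, 688, 856, 61, ∅, ∅, ∅, ∅, ∅]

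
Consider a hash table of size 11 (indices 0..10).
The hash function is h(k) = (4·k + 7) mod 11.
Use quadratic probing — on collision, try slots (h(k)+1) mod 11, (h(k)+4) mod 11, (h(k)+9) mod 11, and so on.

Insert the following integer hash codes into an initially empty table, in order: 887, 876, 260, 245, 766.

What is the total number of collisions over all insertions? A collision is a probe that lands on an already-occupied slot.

Insert 887: h=2, slot 2 empty => index 2.
Insert 876: h=2, slot 2 occupied => index 3.
Insert 260: h=2, slots 2,3 occupied => index 6.
Insert 245: h=8, slot 8 empty => index 8.
Insert 766: h=2, slots 2,3,6 occupied => index 0.
Table: [766, ., 887, 876, ., ., 260, ., 245, ., .]

6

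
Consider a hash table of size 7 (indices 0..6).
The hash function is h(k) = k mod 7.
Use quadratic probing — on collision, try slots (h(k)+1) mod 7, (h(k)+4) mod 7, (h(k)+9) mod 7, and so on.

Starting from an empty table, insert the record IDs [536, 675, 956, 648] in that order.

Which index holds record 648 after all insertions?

1

536: h=4 => slot 4
675: h=3 => slot 3
956: h=4, probe 4,5 => slot 5
648: h=4, probe 4,5,1 => slot 1
Table: [∅, 648, ∅, 675, 536, 956, ∅]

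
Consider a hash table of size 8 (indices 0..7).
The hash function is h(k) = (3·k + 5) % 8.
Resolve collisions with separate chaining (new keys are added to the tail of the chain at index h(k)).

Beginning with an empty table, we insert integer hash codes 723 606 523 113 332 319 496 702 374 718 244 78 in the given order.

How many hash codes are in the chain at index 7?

5

Insert 723: h=6, bucket 6 empty -> new chain.
Insert 606: h=7, bucket 7 empty -> new chain.
Insert 523: h=6, bucket 6 nonempty -> append to chain.
Insert 113: h=0, bucket 0 empty -> new chain.
Insert 332: h=1, bucket 1 empty -> new chain.
Insert 319: h=2, bucket 2 empty -> new chain.
Insert 496: h=5, bucket 5 empty -> new chain.
Insert 702: h=7, bucket 7 nonempty -> append to chain.
Insert 374: h=7, bucket 7 nonempty -> append to chain.
Insert 718: h=7, bucket 7 nonempty -> append to chain.
Insert 244: h=1, bucket 1 nonempty -> append to chain.
Insert 78: h=7, bucket 7 nonempty -> append to chain.
Final buckets:
0: 113
1: 332 -> 244
2: 319
3: -
4: -
5: 496
6: 723 -> 523
7: 606 -> 702 -> 374 -> 718 -> 78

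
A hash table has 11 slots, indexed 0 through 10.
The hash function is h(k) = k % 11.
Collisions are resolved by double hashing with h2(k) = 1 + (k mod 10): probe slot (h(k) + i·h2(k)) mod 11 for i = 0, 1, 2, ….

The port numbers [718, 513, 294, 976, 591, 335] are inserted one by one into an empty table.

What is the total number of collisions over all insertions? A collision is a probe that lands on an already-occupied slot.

2

718 hashes to 3; slot 3 is free → place at 3.
513 hashes to 7; slot 7 is free → place at 7.
294 hashes to 8; slot 8 is free → place at 8.
976 hashes to 8, h2=7; 8 taken → place at 4.
591 hashes to 8, h2=2; 8 taken → place at 10.
335 hashes to 5; slot 5 is free → place at 5.
Table: [-, -, -, 718, 976, 335, -, 513, 294, -, 591]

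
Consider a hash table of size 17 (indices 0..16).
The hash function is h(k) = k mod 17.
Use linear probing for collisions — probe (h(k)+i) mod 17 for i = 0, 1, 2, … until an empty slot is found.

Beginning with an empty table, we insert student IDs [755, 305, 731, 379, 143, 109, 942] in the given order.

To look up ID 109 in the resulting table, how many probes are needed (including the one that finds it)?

3

755: h=7 → slot 7
305: h=16 → slot 16
731: h=0 → slot 0
379: h=5 → slot 5
143: h=7, probe 7,8 → slot 8
109: h=7, probe 7,8,9 → slot 9
942: h=7, probe 7,8,9,10 → slot 10
Table: [731, ∅, ∅, ∅, ∅, 379, ∅, 755, 143, 109, 942, ∅, ∅, ∅, ∅, ∅, 305]
Lookup 109: h=7, probe 7,8,9 → found at 9.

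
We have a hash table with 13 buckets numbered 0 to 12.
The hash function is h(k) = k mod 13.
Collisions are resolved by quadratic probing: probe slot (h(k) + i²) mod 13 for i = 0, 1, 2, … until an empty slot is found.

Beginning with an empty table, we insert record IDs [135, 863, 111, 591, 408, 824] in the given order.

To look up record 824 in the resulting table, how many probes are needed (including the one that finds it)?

4

135 hashes to 5; slot 5 is free → place at 5.
863 hashes to 5; 5 taken → place at 6.
111 hashes to 7; slot 7 is free → place at 7.
591 hashes to 6; 6,7 taken → place at 10.
408 hashes to 5; 5,6 taken → place at 9.
824 hashes to 5; 5,6,9 taken → place at 1.
Table: [., 824, ., ., ., 135, 863, 111, ., 408, 591, ., .]
Lookup 824: h=5, probe 5,6,9,1 → found at 1.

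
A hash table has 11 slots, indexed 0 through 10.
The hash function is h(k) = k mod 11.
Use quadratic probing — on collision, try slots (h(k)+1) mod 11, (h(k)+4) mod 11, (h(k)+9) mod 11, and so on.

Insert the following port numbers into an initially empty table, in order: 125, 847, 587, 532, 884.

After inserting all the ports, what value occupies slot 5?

587

125: h=4 => slot 4
847: h=0 => slot 0
587: h=4, probe 4,5 => slot 5
532: h=4, probe 4,5,8 => slot 8
884: h=4, probe 4,5,8,2 => slot 2
Table: [847, _, 884, _, 125, 587, _, _, 532, _, _]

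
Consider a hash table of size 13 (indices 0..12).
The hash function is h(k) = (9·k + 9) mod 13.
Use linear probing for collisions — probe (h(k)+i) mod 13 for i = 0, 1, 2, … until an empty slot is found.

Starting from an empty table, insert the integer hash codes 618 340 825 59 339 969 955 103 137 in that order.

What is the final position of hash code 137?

618 hashes to 7; slot 7 is free -> place at 7.
340 hashes to 1; slot 1 is free -> place at 1.
825 hashes to 11; slot 11 is free -> place at 11.
59 hashes to 7; 7 taken -> place at 8.
339 hashes to 5; slot 5 is free -> place at 5.
969 hashes to 7; 7,8 taken -> place at 9.
955 hashes to 11; 11 taken -> place at 12.
103 hashes to 0; slot 0 is free -> place at 0.
137 hashes to 7; 7,8,9 taken -> place at 10.
Table: [103, 340, -, -, -, 339, -, 618, 59, 969, 137, 825, 955]

10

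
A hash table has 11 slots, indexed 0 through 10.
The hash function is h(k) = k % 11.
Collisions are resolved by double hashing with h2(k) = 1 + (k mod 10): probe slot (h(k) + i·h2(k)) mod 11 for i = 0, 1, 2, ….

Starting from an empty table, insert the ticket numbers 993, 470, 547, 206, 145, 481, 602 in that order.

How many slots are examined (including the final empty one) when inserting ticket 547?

2

Insert 993: h=3, slot 3 empty => index 3.
Insert 470: h=8, slot 8 empty => index 8.
Insert 547: h=8, h2=8, slot 8 occupied => index 5.
Insert 206: h=8, h2=7, slot 8 occupied => index 4.
Insert 145: h=2, slot 2 empty => index 2.
Insert 481: h=8, h2=2, slot 8 occupied => index 10.
Insert 602: h=8, h2=3, slot 8 occupied => index 0.
Table: [602, ∅, 145, 993, 206, 547, ∅, ∅, 470, ∅, 481]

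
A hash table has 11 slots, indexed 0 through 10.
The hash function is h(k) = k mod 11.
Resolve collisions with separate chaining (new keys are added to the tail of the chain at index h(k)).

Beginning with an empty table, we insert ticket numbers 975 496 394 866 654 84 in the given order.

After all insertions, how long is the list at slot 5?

1

975 -> bucket 7
496 -> bucket 1
394 -> bucket 9
866 -> bucket 8
654 -> bucket 5
84 -> bucket 7 (collision)
Final buckets:
0: .
1: 496
2: .
3: .
4: .
5: 654
6: .
7: 975 -> 84
8: 866
9: 394
10: .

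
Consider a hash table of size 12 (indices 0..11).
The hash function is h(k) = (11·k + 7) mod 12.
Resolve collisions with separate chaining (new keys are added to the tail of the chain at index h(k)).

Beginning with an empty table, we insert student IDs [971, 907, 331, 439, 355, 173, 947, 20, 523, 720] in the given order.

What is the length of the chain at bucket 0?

Insert 971: h=8, bucket 8 empty → new chain.
Insert 907: h=0, bucket 0 empty → new chain.
Insert 331: h=0, bucket 0 nonempty → append to chain.
Insert 439: h=0, bucket 0 nonempty → append to chain.
Insert 355: h=0, bucket 0 nonempty → append to chain.
Insert 173: h=2, bucket 2 empty → new chain.
Insert 947: h=8, bucket 8 nonempty → append to chain.
Insert 20: h=11, bucket 11 empty → new chain.
Insert 523: h=0, bucket 0 nonempty → append to chain.
Insert 720: h=7, bucket 7 empty → new chain.
Final buckets:
0: 907 -> 331 -> 439 -> 355 -> 523
1: .
2: 173
3: .
4: .
5: .
6: .
7: 720
8: 971 -> 947
9: .
10: .
11: 20

5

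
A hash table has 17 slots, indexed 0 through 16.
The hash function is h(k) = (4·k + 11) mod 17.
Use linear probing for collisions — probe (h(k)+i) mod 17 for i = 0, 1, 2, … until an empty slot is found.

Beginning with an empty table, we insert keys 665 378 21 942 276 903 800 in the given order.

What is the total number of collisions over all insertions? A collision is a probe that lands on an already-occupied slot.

4

Insert 665: h=2, slot 2 empty → index 2.
Insert 378: h=10, slot 10 empty → index 10.
Insert 21: h=10, slot 10 occupied → index 11.
Insert 942: h=5, slot 5 empty → index 5.
Insert 276: h=10, slots 10,11 occupied → index 12.
Insert 903: h=2, slot 2 occupied → index 3.
Insert 800: h=15, slot 15 empty → index 15.
Table: [_, _, 665, 903, _, 942, _, _, _, _, 378, 21, 276, _, _, 800, _]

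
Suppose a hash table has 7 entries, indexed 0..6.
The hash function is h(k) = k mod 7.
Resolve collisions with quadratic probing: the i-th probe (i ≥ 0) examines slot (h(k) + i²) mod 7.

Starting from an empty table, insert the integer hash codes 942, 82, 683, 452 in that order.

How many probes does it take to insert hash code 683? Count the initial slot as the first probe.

942 hashes to 4; slot 4 is free -> place at 4.
82 hashes to 5; slot 5 is free -> place at 5.
683 hashes to 4; 4,5 taken -> place at 1.
452 hashes to 4; 4,5,1 taken -> place at 6.
Table: [-, 683, -, -, 942, 82, 452]

3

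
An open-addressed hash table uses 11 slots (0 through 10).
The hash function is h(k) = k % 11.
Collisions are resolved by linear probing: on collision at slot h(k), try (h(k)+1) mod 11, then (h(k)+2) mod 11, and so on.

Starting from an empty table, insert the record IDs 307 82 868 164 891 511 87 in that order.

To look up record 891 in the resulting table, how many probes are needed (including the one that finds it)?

3

Insert 307: h=10, slot 10 empty → index 10.
Insert 82: h=5, slot 5 empty → index 5.
Insert 868: h=10, slot 10 occupied → index 0.
Insert 164: h=10, slots 10,0 occupied → index 1.
Insert 891: h=0, slots 0,1 occupied → index 2.
Insert 511: h=5, slot 5 occupied → index 6.
Insert 87: h=10, slots 10,0,1,2 occupied → index 3.
Table: [868, 164, 891, 87, —, 82, 511, —, —, —, 307]
Lookup 891: h=0, probe 0,1,2 → found at 2.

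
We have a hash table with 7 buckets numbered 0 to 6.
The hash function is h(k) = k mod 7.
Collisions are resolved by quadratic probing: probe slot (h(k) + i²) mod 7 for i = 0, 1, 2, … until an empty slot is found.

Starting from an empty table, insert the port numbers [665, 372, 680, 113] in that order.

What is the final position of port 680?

2

665 hashes to 0; slot 0 is free → place at 0.
372 hashes to 1; slot 1 is free → place at 1.
680 hashes to 1; 1 taken → place at 2.
113 hashes to 1; 1,2 taken → place at 5.
Table: [665, 372, 680, —, —, 113, —]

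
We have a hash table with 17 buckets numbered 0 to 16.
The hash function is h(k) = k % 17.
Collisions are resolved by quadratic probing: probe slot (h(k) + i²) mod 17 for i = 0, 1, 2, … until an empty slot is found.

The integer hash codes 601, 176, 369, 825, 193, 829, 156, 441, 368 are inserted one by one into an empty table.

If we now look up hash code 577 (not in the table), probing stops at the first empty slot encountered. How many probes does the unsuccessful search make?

2

601: h=6 → slot 6
176: h=6, probe 6,7 → slot 7
369: h=12 → slot 12
825: h=9 → slot 9
193: h=6, probe 6,7,10 → slot 10
829: h=13 → slot 13
156: h=3 → slot 3
441: h=16 → slot 16
368: h=11 → slot 11
Table: [., ., ., 156, ., ., 601, 176, ., 825, 193, 368, 369, 829, ., ., 441]
Lookup 577: h=16, probe 16,0 → slot 0 empty, not found.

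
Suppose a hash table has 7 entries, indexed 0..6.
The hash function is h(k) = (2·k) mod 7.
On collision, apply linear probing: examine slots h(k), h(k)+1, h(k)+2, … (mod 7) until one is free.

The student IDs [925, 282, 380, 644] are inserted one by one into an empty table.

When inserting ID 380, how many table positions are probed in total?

Insert 925: h=2, slot 2 empty -> index 2.
Insert 282: h=4, slot 4 empty -> index 4.
Insert 380: h=4, slot 4 occupied -> index 5.
Insert 644: h=0, slot 0 empty -> index 0.
Table: [644, ∅, 925, ∅, 282, 380, ∅]

2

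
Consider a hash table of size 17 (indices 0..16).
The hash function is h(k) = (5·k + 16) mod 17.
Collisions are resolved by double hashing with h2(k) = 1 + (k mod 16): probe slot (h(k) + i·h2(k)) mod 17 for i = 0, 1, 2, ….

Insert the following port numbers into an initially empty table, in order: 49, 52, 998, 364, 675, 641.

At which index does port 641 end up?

Insert 49: h=6, slot 6 empty => index 6.
Insert 52: h=4, slot 4 empty => index 4.
Insert 998: h=8, slot 8 empty => index 8.
Insert 364: h=0, slot 0 empty => index 0.
Insert 675: h=8, h2=4, slot 8 occupied => index 12.
Insert 641: h=8, h2=2, slot 8 occupied => index 10.
Table: [364, _, _, _, 52, _, 49, _, 998, _, 641, _, 675, _, _, _, _]

10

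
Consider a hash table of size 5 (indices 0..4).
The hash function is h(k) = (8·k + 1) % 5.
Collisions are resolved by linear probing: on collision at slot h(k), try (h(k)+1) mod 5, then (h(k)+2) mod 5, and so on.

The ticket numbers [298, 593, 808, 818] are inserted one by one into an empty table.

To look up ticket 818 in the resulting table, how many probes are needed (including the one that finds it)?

4

298 hashes to 0; slot 0 is free => place at 0.
593 hashes to 0; 0 taken => place at 1.
808 hashes to 0; 0,1 taken => place at 2.
818 hashes to 0; 0,1,2 taken => place at 3.
Table: [298, 593, 808, 818, ∅]
Lookup 818: h=0, probe 0,1,2,3 → found at 3.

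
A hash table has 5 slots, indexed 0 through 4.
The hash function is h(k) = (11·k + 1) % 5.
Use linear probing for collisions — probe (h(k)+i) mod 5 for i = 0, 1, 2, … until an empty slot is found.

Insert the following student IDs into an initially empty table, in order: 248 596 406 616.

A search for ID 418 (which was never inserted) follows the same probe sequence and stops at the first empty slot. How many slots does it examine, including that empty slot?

Insert 248: h=4, slot 4 empty => index 4.
Insert 596: h=2, slot 2 empty => index 2.
Insert 406: h=2, slot 2 occupied => index 3.
Insert 616: h=2, slots 2,3,4 occupied => index 0.
Table: [616, ., 596, 406, 248]
Lookup 418: h=4, probe 4,0,1 → slot 1 empty, not found.

3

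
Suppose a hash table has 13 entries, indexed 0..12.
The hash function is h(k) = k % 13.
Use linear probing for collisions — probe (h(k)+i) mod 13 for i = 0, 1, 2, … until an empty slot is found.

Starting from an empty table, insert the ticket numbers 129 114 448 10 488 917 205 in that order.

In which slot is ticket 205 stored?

0

129 hashes to 12; slot 12 is free → place at 12.
114 hashes to 10; slot 10 is free → place at 10.
448 hashes to 6; slot 6 is free → place at 6.
10 hashes to 10; 10 taken → place at 11.
488 hashes to 7; slot 7 is free → place at 7.
917 hashes to 7; 7 taken → place at 8.
205 hashes to 10; 10,11,12 taken → place at 0.
Table: [205, ∅, ∅, ∅, ∅, ∅, 448, 488, 917, ∅, 114, 10, 129]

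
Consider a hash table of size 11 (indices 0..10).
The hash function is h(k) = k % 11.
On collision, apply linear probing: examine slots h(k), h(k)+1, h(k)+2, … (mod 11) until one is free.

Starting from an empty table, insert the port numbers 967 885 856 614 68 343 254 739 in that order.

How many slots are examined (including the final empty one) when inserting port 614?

3

967: h=10 => slot 10
885: h=5 => slot 5
856: h=9 => slot 9
614: h=9, probe 9,10,0 => slot 0
68: h=2 => slot 2
343: h=2, probe 2,3 => slot 3
254: h=1 => slot 1
739: h=2, probe 2,3,4 => slot 4
Table: [614, 254, 68, 343, 739, 885, ., ., ., 856, 967]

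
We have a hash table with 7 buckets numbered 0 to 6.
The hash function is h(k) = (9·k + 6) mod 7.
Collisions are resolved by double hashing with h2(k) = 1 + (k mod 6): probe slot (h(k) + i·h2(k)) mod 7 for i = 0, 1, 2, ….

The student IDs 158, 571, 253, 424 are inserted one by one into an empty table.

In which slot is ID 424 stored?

5

Insert 158: h=0, slot 0 empty → index 0.
Insert 571: h=0, h2=2, slot 0 occupied → index 2.
Insert 253: h=1, slot 1 empty → index 1.
Insert 424: h=0, h2=5, slot 0 occupied → index 5.
Table: [158, 253, 571, -, -, 424, -]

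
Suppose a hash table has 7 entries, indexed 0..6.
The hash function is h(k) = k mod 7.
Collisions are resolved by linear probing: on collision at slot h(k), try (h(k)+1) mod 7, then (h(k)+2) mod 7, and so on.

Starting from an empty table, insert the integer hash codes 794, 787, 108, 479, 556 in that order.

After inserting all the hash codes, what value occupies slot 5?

108

Insert 794: h=3, slot 3 empty => index 3.
Insert 787: h=3, slot 3 occupied => index 4.
Insert 108: h=3, slots 3,4 occupied => index 5.
Insert 479: h=3, slots 3,4,5 occupied => index 6.
Insert 556: h=3, slots 3,4,5,6 occupied => index 0.
Table: [556, -, -, 794, 787, 108, 479]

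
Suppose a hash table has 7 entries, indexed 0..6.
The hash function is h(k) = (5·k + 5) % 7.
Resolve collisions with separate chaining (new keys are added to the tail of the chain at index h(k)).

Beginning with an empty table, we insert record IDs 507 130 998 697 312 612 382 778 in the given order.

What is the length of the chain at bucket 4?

5

Insert 507: h=6, bucket 6 empty -> new chain.
Insert 130: h=4, bucket 4 empty -> new chain.
Insert 998: h=4, bucket 4 nonempty -> append to chain.
Insert 697: h=4, bucket 4 nonempty -> append to chain.
Insert 312: h=4, bucket 4 nonempty -> append to chain.
Insert 612: h=6, bucket 6 nonempty -> append to chain.
Insert 382: h=4, bucket 4 nonempty -> append to chain.
Insert 778: h=3, bucket 3 empty -> new chain.
Final buckets:
0: -
1: -
2: -
3: 778
4: 130 -> 998 -> 697 -> 312 -> 382
5: -
6: 507 -> 612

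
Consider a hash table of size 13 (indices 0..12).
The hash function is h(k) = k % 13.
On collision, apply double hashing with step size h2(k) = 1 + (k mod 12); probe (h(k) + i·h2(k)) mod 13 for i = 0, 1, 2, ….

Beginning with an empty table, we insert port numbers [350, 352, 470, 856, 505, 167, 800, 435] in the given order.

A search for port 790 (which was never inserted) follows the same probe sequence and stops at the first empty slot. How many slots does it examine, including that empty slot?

2

Insert 350: h=12, slot 12 empty -> index 12.
Insert 352: h=1, slot 1 empty -> index 1.
Insert 470: h=2, slot 2 empty -> index 2.
Insert 856: h=11, slot 11 empty -> index 11.
Insert 505: h=11, h2=2, slot 11 occupied -> index 0.
Insert 167: h=11, h2=12, slot 11 occupied -> index 10.
Insert 800: h=7, slot 7 empty -> index 7.
Insert 435: h=6, slot 6 empty -> index 6.
Table: [505, 352, 470, —, —, —, 435, 800, —, —, 167, 856, 350]
Lookup 790: h=10, h2=11, probe 10,8 → slot 8 empty, not found.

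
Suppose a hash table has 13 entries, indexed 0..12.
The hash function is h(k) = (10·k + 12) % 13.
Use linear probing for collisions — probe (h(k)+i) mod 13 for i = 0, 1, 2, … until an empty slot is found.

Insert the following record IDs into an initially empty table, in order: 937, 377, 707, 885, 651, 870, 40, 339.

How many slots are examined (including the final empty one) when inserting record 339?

8

937: h=9 → slot 9
377: h=12 → slot 12
707: h=10 → slot 10
885: h=9, probe 9,10,11 → slot 11
651: h=9, probe 9,10,11,12,0 → slot 0
870: h=2 → slot 2
40: h=9, probe 9,10,11,12,0,1 → slot 1
339: h=9, probe 9,10,11,12,0,1,2,3 → slot 3
Table: [651, 40, 870, 339, ., ., ., ., ., 937, 707, 885, 377]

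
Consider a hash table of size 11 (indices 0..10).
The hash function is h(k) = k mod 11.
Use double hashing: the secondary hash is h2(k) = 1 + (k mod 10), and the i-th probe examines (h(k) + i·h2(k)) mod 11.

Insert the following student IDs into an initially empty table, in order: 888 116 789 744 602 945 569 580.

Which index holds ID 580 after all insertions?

9

888: h=8 -> slot 8
116: h=6 -> slot 6
789: h=8, h2=10, probe 8,7 -> slot 7
744: h=7, h2=5, probe 7,1 -> slot 1
602: h=8, h2=3, probe 8,0 -> slot 0
945: h=10 -> slot 10
569: h=8, h2=10, probe 8,7,6,5 -> slot 5
580: h=8, h2=1, probe 8,9 -> slot 9
Table: [602, 744, ., ., ., 569, 116, 789, 888, 580, 945]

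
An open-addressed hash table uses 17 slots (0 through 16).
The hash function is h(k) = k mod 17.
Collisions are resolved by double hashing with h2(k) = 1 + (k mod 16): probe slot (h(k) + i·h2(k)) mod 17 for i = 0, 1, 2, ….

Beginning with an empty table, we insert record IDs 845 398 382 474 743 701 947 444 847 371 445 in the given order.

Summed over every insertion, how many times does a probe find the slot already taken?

845: h=12 -> slot 12
398: h=7 -> slot 7
382: h=8 -> slot 8
474: h=15 -> slot 15
743: h=12, h2=8, probe 12,3 -> slot 3
701: h=4 -> slot 4
947: h=12, h2=4, probe 12,16 -> slot 16
444: h=2 -> slot 2
847: h=14 -> slot 14
371: h=14, h2=4, probe 14,1 -> slot 1
445: h=3, h2=14, probe 3,0 -> slot 0
Table: [445, 371, 444, 743, 701, —, —, 398, 382, —, —, —, 845, —, 847, 474, 947]

4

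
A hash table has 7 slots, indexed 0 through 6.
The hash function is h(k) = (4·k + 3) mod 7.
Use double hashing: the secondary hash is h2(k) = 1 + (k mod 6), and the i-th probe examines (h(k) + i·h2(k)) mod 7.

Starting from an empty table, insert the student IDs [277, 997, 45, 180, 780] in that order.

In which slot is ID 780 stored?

4

277: h=5 → slot 5
997: h=1 → slot 1
45: h=1, h2=4, probe 1,5,2 → slot 2
180: h=2, h2=1, probe 2,3 → slot 3
780: h=1, h2=1, probe 1,2,3,4 → slot 4
Table: [., 997, 45, 180, 780, 277, .]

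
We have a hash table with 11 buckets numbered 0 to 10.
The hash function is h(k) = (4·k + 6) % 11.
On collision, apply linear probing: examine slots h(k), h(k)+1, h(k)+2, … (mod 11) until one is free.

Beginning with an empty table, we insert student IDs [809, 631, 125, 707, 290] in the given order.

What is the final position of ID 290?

809: h=8 => slot 8
631: h=0 => slot 0
125: h=0, probe 0,1 => slot 1
707: h=7 => slot 7
290: h=0, probe 0,1,2 => slot 2
Table: [631, 125, 290, -, -, -, -, 707, 809, -, -]

2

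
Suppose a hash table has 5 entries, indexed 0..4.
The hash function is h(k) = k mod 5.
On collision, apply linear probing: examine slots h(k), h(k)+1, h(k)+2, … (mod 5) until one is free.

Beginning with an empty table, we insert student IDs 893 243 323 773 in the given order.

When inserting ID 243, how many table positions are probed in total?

893: h=3 -> slot 3
243: h=3, probe 3,4 -> slot 4
323: h=3, probe 3,4,0 -> slot 0
773: h=3, probe 3,4,0,1 -> slot 1
Table: [323, 773, —, 893, 243]

2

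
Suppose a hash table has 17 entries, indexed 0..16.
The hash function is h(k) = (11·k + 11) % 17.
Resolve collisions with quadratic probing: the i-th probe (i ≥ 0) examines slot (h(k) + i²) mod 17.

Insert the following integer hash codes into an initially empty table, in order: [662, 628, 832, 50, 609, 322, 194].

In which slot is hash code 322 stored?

Insert 662: h=0, slot 0 empty → index 0.
Insert 628: h=0, slot 0 occupied → index 1.
Insert 832: h=0, slots 0,1 occupied → index 4.
Insert 50: h=0, slots 0,1,4 occupied → index 9.
Insert 609: h=12, slot 12 empty → index 12.
Insert 322: h=0, slots 0,1,4,9 occupied → index 16.
Insert 194: h=3, slot 3 empty → index 3.
Table: [662, 628, -, 194, 832, -, -, -, -, 50, -, -, 609, -, -, -, 322]

16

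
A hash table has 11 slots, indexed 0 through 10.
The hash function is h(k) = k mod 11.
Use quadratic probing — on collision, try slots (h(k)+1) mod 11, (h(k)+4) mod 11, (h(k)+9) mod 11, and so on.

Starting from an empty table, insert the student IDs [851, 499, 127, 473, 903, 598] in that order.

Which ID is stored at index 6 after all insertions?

851 hashes to 4; slot 4 is free -> place at 4.
499 hashes to 4; 4 taken -> place at 5.
127 hashes to 6; slot 6 is free -> place at 6.
473 hashes to 0; slot 0 is free -> place at 0.
903 hashes to 1; slot 1 is free -> place at 1.
598 hashes to 4; 4,5 taken -> place at 8.
Table: [473, 903, ∅, ∅, 851, 499, 127, ∅, 598, ∅, ∅]

127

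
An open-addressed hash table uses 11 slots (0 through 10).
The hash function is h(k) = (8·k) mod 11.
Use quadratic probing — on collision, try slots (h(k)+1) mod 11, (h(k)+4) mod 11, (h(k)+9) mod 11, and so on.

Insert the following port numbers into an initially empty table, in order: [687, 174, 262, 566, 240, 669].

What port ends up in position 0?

687 hashes to 7; slot 7 is free => place at 7.
174 hashes to 6; slot 6 is free => place at 6.
262 hashes to 6; 6,7 taken => place at 10.
566 hashes to 7; 7 taken => place at 8.
240 hashes to 6; 6,7,10 taken => place at 4.
669 hashes to 6; 6,7,10,4 taken => place at 0.
Table: [669, ., ., ., 240, ., 174, 687, 566, ., 262]

669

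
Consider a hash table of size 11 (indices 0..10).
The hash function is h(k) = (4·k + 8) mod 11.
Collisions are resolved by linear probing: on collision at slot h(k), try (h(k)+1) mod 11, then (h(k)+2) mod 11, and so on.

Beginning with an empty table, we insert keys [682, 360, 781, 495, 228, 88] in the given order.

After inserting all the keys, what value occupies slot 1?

682 hashes to 8; slot 8 is free => place at 8.
360 hashes to 7; slot 7 is free => place at 7.
781 hashes to 8; 8 taken => place at 9.
495 hashes to 8; 8,9 taken => place at 10.
228 hashes to 7; 7,8,9,10 taken => place at 0.
88 hashes to 8; 8,9,10,0 taken => place at 1.
Table: [228, 88, ., ., ., ., ., 360, 682, 781, 495]

88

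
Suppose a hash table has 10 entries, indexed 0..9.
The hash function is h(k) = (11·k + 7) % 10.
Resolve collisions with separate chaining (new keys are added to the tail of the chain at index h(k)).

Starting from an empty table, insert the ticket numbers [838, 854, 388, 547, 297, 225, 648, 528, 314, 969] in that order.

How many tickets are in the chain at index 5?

Insert 838: h=5, bucket 5 empty -> new chain.
Insert 854: h=1, bucket 1 empty -> new chain.
Insert 388: h=5, bucket 5 nonempty -> append to chain.
Insert 547: h=4, bucket 4 empty -> new chain.
Insert 297: h=4, bucket 4 nonempty -> append to chain.
Insert 225: h=2, bucket 2 empty -> new chain.
Insert 648: h=5, bucket 5 nonempty -> append to chain.
Insert 528: h=5, bucket 5 nonempty -> append to chain.
Insert 314: h=1, bucket 1 nonempty -> append to chain.
Insert 969: h=6, bucket 6 empty -> new chain.
Final buckets:
0: -
1: 854 -> 314
2: 225
3: -
4: 547 -> 297
5: 838 -> 388 -> 648 -> 528
6: 969
7: -
8: -
9: -

4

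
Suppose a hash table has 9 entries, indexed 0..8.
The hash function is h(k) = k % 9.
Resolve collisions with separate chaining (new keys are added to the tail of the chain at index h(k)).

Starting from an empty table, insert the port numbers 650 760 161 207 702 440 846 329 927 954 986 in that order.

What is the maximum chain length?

5

650 -> bucket 2
760 -> bucket 4
161 -> bucket 8
207 -> bucket 0
702 -> bucket 0 (collision)
440 -> bucket 8 (collision)
846 -> bucket 0 (collision)
329 -> bucket 5
927 -> bucket 0 (collision)
954 -> bucket 0 (collision)
986 -> bucket 5 (collision)
Final buckets:
0: 207 -> 702 -> 846 -> 927 -> 954
1: -
2: 650
3: -
4: 760
5: 329 -> 986
6: -
7: -
8: 161 -> 440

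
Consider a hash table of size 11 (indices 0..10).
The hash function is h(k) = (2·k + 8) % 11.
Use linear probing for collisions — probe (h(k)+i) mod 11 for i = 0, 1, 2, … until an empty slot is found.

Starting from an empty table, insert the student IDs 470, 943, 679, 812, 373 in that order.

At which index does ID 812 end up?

5

470 hashes to 2; slot 2 is free -> place at 2.
943 hashes to 2; 2 taken -> place at 3.
679 hashes to 2; 2,3 taken -> place at 4.
812 hashes to 4; 4 taken -> place at 5.
373 hashes to 6; slot 6 is free -> place at 6.
Table: [—, —, 470, 943, 679, 812, 373, —, —, —, —]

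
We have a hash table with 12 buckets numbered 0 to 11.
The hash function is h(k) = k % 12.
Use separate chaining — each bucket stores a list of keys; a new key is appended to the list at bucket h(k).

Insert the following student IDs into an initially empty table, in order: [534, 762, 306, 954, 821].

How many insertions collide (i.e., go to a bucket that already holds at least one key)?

3

534 → bucket 6
762 → bucket 6 (collision)
306 → bucket 6 (collision)
954 → bucket 6 (collision)
821 → bucket 5
Final buckets:
0: .
1: .
2: .
3: .
4: .
5: 821
6: 534 -> 762 -> 306 -> 954
7: .
8: .
9: .
10: .
11: .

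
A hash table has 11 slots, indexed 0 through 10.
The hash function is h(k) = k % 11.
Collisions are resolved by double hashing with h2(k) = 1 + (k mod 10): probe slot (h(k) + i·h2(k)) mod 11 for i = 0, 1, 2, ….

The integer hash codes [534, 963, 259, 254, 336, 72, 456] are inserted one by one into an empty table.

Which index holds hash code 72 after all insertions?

534: h=6 → slot 6
963: h=6, h2=4, probe 6,10 → slot 10
259: h=6, h2=10, probe 6,5 → slot 5
254: h=1 → slot 1
336: h=6, h2=7, probe 6,2 → slot 2
72: h=6, h2=3, probe 6,9 → slot 9
456: h=5, h2=7, probe 5,1,8 → slot 8
Table: [-, 254, 336, -, -, 259, 534, -, 456, 72, 963]

9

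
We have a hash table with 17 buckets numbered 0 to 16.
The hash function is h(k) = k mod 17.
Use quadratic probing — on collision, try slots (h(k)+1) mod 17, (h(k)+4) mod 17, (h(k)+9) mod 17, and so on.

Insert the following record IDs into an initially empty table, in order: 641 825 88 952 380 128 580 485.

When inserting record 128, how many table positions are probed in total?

641 hashes to 12; slot 12 is free -> place at 12.
825 hashes to 9; slot 9 is free -> place at 9.
88 hashes to 3; slot 3 is free -> place at 3.
952 hashes to 0; slot 0 is free -> place at 0.
380 hashes to 6; slot 6 is free -> place at 6.
128 hashes to 9; 9 taken -> place at 10.
580 hashes to 2; slot 2 is free -> place at 2.
485 hashes to 9; 9,10 taken -> place at 13.
Table: [952, ∅, 580, 88, ∅, ∅, 380, ∅, ∅, 825, 128, ∅, 641, 485, ∅, ∅, ∅]

2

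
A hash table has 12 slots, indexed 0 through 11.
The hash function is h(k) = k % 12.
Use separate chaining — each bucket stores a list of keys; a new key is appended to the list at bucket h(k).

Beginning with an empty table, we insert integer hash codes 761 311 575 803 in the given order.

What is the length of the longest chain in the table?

Insert 761: h=5, bucket 5 empty → new chain.
Insert 311: h=11, bucket 11 empty → new chain.
Insert 575: h=11, bucket 11 nonempty → append to chain.
Insert 803: h=11, bucket 11 nonempty → append to chain.
Final buckets:
0: ∅
1: ∅
2: ∅
3: ∅
4: ∅
5: 761
6: ∅
7: ∅
8: ∅
9: ∅
10: ∅
11: 311 -> 575 -> 803

3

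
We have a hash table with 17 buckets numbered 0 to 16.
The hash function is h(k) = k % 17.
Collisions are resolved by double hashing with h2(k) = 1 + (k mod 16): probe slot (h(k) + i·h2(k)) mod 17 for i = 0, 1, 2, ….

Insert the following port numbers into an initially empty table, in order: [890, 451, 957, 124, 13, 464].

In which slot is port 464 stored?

890 hashes to 6; slot 6 is free => place at 6.
451 hashes to 9; slot 9 is free => place at 9.
957 hashes to 5; slot 5 is free => place at 5.
124 hashes to 5, h2=13; 5 taken => place at 1.
13 hashes to 13; slot 13 is free => place at 13.
464 hashes to 5, h2=1; 5,6 taken => place at 7.
Table: [—, 124, —, —, —, 957, 890, 464, —, 451, —, —, —, 13, —, —, —]

7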